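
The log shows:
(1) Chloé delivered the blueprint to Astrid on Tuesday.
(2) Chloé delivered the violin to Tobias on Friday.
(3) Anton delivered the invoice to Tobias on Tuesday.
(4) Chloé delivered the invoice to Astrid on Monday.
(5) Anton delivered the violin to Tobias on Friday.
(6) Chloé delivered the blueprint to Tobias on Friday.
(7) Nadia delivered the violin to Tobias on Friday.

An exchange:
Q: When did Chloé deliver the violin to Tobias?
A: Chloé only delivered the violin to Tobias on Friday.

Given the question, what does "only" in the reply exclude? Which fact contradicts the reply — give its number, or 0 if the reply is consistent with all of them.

The question "When did ...?" targets the setting, so in the reply the focus falls on "on Friday".
So "only" ranges over settings; the rest (agent = Chloé, thing = the violin, recipient = Tobias) is presupposed.
No fact keeps agent = Chloé, thing = the violin, recipient = Tobias while changing the setting; every other fact differs on something backgrounded. The reply stands.
(Fact (6) would refute a reading with focus on the thing — but that is not what the question asks.)

0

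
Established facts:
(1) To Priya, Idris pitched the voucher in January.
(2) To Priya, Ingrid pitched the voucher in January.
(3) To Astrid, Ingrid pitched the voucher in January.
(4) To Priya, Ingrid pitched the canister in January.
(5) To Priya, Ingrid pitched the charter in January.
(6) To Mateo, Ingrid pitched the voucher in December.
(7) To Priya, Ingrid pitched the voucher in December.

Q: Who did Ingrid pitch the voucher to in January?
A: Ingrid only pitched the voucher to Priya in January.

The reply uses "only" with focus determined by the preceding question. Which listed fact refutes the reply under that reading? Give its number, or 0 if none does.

The question "Who did ... to ...?" targets the recipient, so in the reply the focus falls on "Priya".
So "only" ranges over recipients; the rest (Ingrid as agent and the voucher as thing and in January as setting) is presupposed.
Fact (3) shares the background with a different recipient (Astrid) — counterexample.
(Fact (7) would refute a reading with focus on the setting — but that is not what the question asks.)

3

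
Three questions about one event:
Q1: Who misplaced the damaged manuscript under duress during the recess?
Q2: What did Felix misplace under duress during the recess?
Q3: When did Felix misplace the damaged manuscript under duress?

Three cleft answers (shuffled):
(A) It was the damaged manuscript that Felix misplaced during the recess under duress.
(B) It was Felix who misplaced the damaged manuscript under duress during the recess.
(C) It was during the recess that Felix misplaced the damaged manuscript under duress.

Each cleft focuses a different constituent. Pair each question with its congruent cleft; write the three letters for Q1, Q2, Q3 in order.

Q1 asks about the subject (agent); cleft (B) focuses "Felix", which is the subject (agent) — so Q1 → B.
Q2 asks about the direct object; cleft (A) focuses "the damaged manuscript", which is the direct object — so Q2 → A.
Q3 asks about the time; cleft (C) focuses "during the recess", which is the time — so Q3 → C.
Mapping: Q1→B, Q2→A, Q3→C.

BAC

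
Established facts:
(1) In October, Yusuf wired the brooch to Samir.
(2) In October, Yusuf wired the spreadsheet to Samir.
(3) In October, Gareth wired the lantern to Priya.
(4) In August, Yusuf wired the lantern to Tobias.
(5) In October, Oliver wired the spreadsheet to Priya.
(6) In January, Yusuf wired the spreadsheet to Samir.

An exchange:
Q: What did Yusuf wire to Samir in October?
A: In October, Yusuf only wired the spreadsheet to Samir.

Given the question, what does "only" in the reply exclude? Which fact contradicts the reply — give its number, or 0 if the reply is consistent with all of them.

Answering "What did ...?" puts focus on the thing — here, "the spreadsheet".
"Only" then excludes alternative things while the background — same agent, recipient, setting (Yusuf / Samir / in October) — is held fixed.
Fact (1) keeps same agent, recipient, setting (Yusuf / Samir / in October) but has thing = the brooch; that refutes the reply.
(Fact (6) would refute a reading with focus on the setting — but that is not what the question asks.)

1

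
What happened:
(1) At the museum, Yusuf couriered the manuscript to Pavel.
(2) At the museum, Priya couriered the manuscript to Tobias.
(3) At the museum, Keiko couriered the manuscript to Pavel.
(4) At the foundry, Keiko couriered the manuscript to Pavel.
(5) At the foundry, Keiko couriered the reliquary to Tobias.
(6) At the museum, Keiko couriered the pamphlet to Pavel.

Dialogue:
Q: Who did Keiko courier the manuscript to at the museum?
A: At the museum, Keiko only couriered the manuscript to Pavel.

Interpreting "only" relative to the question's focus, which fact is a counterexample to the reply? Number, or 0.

0

Answering "Who did ... to ...?" puts focus on the recipient — here, "Pavel".
So "only" ranges over recipients; the rest (Keiko as agent and the manuscript as thing and at the museum as setting) is presupposed.
No fact keeps Keiko as agent and the manuscript as thing and at the museum as setting while changing the recipient; every other fact differs on something backgrounded. The reply stands.
(Fact (6) would refute a reading with focus on the thing — but that is not what the question asks.)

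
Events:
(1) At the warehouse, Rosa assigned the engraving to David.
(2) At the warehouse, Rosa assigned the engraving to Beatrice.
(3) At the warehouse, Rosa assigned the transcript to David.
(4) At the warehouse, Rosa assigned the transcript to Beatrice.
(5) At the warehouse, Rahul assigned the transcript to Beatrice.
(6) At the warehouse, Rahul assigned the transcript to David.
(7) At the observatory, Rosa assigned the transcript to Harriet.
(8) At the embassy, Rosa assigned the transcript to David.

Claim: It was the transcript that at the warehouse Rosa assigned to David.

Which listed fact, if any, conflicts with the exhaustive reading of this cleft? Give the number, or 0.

1

The cleft puts "the transcript" in focus and presupposes the open proposition with Rosa as agent and David as recipient and at the warehouse as setting.
Exhaustivity: the transcript is the only thing satisfying that background.
But fact (1) also has Rosa as agent and David as recipient and at the warehouse as setting, with thing = the engraving — so the exhaustive reading fails.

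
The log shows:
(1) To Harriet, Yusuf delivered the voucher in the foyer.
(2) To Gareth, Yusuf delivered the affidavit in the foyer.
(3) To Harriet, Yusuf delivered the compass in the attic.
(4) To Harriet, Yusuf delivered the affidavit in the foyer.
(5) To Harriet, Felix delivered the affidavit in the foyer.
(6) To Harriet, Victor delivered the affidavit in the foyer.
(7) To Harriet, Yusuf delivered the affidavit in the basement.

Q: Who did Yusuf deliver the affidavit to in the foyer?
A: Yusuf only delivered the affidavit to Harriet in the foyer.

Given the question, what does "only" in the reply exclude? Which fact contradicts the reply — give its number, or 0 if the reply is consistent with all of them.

Answering "Who did ... to ...?" puts focus on the recipient — here, "Harriet".
"Only" then excludes alternative recipients while the background — same agent, thing, setting (Yusuf / the affidavit / in the foyer) — is held fixed.
Fact (2) keeps same agent, thing, setting (Yusuf / the affidavit / in the foyer) but has recipient = Gareth; that refutes the reply.
(Fact (1) would refute a reading with focus on the thing — but that is not what the question asks.)

2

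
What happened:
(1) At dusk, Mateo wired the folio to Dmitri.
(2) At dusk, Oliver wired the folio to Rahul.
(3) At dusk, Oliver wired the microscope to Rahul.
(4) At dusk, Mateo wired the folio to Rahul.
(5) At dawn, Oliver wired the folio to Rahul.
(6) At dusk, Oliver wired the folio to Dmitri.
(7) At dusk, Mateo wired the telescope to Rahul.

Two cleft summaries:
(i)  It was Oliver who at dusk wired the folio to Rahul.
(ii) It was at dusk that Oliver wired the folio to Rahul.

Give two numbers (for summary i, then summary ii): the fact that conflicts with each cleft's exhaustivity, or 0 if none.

4, 5

Summary (i) focuses "Oliver" (the agent); background thing = the folio, recipient = Rahul, setting = at dusk. Fact (4) matches that background with agent = Mateo — refutes (i).
Summary (ii) focuses "at dusk" (the setting); background agent = Oliver, thing = the folio, recipient = Rahul. Fact (5) matches that background with setting = at dawn — refutes (ii).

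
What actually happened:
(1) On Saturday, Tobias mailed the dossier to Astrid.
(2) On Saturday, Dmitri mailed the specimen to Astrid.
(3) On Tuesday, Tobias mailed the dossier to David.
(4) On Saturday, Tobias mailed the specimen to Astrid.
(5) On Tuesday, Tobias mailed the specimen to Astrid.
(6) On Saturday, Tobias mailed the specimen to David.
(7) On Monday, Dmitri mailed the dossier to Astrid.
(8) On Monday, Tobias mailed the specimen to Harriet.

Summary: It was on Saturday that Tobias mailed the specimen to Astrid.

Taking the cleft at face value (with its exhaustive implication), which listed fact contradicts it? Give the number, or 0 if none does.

Focus of the cleft: "on Saturday" (the setting). Presupposed background: agent = Tobias, thing = the specimen, recipient = Astrid.
The exhaustive reading says no other setting fits that background.
But fact (5) also has agent = Tobias, thing = the specimen, recipient = Astrid, with setting = on Tuesday — so the exhaustive reading fails.

5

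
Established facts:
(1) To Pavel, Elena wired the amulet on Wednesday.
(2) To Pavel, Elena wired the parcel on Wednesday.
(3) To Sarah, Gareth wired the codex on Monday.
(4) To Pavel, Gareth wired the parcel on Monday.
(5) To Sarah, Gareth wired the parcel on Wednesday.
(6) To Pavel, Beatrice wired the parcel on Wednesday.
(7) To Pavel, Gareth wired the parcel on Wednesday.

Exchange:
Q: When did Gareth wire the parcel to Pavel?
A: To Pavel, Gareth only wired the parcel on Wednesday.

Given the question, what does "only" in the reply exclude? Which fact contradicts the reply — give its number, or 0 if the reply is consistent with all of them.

The question "When did ...?" targets the setting, so in the reply the focus falls on "on Wednesday".
"Only" then excludes alternative settings while the background — same agent, thing, recipient (Gareth / the parcel / Pavel) — is held fixed.
Fact (4) keeps same agent, thing, recipient (Gareth / the parcel / Pavel) but has setting = on Monday; that refutes the reply.
(Fact (5) would refute a reading with focus on the recipient — but that is not what the question asks.)

4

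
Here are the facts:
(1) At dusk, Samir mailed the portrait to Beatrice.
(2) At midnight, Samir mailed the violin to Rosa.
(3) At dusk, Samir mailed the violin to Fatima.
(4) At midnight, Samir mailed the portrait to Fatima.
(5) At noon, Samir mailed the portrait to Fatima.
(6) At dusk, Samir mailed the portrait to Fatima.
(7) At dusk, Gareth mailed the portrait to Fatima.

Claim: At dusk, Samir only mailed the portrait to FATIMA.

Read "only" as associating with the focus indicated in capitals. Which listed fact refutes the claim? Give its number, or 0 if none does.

1

The capitals mark "Fatima" as focus. So "only" rules out other recipients, with the rest (Samir as agent and the portrait as thing and at dusk as setting) as background.
Fact (1) matches on Samir as agent and the portrait as thing and at dusk as setting, but has recipient = Beatrice instead. That refutes the claim.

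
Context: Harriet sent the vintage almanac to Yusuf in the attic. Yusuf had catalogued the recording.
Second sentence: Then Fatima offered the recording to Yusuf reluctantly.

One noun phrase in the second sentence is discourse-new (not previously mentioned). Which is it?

Fatima

"the recording" and "Yusuf" in the second sentence are given — already mentioned in the context.
"Fatima" has no antecedent in the context; it is discourse-new.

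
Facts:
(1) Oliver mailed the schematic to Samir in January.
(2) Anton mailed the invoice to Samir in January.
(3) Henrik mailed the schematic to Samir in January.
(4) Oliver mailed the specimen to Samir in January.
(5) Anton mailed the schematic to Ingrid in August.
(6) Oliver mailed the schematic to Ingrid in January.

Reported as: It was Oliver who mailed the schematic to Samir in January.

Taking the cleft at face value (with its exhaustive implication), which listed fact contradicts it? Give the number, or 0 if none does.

The cleft puts "Oliver" in focus and presupposes the open proposition with thing = the schematic, recipient = Samir, setting = in January.
Exhaustivity: Oliver is the only agent satisfying that background.
Fact (3) shares the background but with agent = Henrik; exhaustivity is violated.

3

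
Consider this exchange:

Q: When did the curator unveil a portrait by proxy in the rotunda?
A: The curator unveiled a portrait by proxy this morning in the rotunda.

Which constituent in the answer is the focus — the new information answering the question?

this morning

The wh-word "when" asks about the time.
In the answer, "the curator", "a portrait", "in the rotunda" and "by proxy" are given — repeated from the question.
The constituent filling the time gap is "this morning"; that is the focus and would carry nuclear stress.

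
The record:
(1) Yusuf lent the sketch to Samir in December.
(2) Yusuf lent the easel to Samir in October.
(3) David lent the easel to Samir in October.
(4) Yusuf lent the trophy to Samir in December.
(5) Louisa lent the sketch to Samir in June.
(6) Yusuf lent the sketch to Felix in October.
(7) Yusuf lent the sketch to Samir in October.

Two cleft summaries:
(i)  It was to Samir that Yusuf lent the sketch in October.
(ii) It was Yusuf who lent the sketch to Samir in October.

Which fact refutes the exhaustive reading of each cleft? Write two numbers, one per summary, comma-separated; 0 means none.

6, 0

(i): focus "Samir". Looking for same agent, thing, setting (Yusuf / the sketch / in October) with some other recipient — fact (6) has Felix there. Refuted.
(ii): focus "Yusuf". No fact shares same thing, recipient, setting (the sketch / Samir / in October) with a different agent. 0.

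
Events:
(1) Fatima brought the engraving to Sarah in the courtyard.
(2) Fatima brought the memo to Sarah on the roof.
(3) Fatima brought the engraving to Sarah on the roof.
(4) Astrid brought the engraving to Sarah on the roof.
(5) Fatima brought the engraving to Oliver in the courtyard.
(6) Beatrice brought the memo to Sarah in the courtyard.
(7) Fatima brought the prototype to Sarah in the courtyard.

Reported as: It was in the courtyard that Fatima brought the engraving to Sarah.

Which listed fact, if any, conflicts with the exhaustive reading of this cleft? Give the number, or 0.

The cleft puts "in the courtyard" in focus and presupposes the open proposition with Fatima as agent and the engraving as thing and Sarah as recipient.
Exhaustivity: in the courtyard is the only setting satisfying that background.
But fact (3) also has Fatima as agent and the engraving as thing and Sarah as recipient, with setting = on the roof — so the exhaustive reading fails.

3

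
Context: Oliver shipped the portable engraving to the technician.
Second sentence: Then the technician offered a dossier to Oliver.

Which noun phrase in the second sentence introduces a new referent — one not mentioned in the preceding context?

a dossier

"the technician" and "Oliver" in the second sentence are given — already mentioned in the context.
"a dossier" has no antecedent in the context; it is discourse-new (the indefinite article also signals a new referent).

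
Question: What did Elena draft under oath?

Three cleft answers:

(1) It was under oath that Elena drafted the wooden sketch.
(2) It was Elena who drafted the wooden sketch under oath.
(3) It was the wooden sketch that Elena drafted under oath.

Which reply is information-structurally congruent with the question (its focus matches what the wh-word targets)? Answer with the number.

3

The question word "what" targets the direct object.
Option (1) clefts "under oath" — the manner, not what was asked.
Option (2) clefts "Elena" — the subject (agent), not what was asked.
Option (3) clefts "the wooden sketch" — that matches what the question asks about.
So the congruent reply is (3).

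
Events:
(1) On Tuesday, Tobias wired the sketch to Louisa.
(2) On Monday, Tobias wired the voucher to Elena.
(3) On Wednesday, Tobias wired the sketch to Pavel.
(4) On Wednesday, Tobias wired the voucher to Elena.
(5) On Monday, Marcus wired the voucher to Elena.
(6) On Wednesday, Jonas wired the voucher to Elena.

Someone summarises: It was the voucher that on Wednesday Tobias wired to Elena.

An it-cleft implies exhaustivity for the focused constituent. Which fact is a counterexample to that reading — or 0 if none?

0

Focus of the cleft: "the voucher" (the thing). Presupposed background: Tobias as agent and Elena as recipient and on Wednesday as setting.
The exhaustive reading says no other thing fits that background.
Every other fact differs from the presupposition on some backgrounded slot, so none challenges the exhaustivity.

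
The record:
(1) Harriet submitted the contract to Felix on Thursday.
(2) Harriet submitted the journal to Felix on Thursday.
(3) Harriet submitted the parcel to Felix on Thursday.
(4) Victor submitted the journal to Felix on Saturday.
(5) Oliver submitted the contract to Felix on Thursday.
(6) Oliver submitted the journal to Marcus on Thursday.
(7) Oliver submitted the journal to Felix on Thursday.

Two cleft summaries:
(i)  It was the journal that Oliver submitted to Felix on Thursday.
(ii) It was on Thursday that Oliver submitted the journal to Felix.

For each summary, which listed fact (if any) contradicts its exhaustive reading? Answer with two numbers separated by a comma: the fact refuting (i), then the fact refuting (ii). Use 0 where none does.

(i): focus "the journal". Looking for same agent, recipient, setting (Oliver / Felix / on Thursday) with some other thing — fact (5) has the contract there. Refuted.
(ii): focus "on Thursday". No fact shares same agent, thing, recipient (Oliver / the journal / Felix) with a different setting. 0.

5, 0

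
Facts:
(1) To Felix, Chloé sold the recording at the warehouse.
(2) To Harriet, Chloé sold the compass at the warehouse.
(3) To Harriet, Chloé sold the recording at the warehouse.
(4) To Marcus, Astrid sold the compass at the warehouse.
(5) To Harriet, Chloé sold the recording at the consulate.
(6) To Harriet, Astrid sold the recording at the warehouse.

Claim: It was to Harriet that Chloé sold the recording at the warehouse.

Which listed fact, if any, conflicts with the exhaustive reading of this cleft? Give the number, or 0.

1

The cleft puts "Harriet" in focus and presupposes the open proposition with same agent, thing, setting (Chloé / the recording / at the warehouse).
The exhaustive reading says no other recipient fits that background.
But fact (1) also has same agent, thing, setting (Chloé / the recording / at the warehouse), with recipient = Felix — so the exhaustive reading fails.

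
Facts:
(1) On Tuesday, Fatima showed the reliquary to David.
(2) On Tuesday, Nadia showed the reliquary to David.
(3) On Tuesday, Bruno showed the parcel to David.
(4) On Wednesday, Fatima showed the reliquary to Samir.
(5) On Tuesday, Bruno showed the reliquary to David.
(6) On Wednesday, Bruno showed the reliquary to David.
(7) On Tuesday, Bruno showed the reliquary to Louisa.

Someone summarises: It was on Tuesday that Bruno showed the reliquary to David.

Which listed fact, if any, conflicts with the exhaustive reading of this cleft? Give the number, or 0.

6

The cleft puts "on Tuesday" in focus and presupposes the open proposition with Bruno as agent and the reliquary as thing and David as recipient.
The exhaustive reading says no other setting fits that background.
But fact (6) also has Bruno as agent and the reliquary as thing and David as recipient, with setting = on Wednesday — so the exhaustive reading fails.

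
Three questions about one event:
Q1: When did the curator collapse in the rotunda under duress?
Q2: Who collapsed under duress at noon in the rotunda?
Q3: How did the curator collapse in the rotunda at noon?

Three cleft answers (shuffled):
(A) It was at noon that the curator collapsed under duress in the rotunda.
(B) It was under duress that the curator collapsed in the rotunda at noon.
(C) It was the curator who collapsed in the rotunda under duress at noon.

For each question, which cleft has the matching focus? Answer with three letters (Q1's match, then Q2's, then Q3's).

ACB

Q1 asks about the time; cleft (A) focuses "at noon", which is the time — so Q1 → A.
Q2 asks about the subject (agent); cleft (C) focuses "the curator", which is the subject (agent) — so Q2 → C.
Q3 asks about the manner; cleft (B) focuses "under duress", which is the manner — so Q3 → B.
Mapping: Q1→A, Q2→C, Q3→B.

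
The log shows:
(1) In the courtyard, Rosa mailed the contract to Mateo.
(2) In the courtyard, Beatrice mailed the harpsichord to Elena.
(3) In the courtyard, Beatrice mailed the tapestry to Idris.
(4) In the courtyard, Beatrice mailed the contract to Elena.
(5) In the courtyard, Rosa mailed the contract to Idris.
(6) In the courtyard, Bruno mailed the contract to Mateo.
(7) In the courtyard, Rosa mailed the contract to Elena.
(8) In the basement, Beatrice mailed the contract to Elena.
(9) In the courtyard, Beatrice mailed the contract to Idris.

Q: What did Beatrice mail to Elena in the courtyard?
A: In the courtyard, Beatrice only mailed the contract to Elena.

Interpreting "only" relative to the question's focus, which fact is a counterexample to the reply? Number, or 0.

2

The question "What did ...?" targets the thing, so in the reply the focus falls on "the contract".
So "only" ranges over things; the rest (Beatrice as agent and Elena as recipient and in the courtyard as setting) is presupposed.
Fact (2) shares the background with a different thing (the harpsichord) — counterexample.
(Fact (9) would refute a reading with focus on the recipient — but that is not what the question asks.)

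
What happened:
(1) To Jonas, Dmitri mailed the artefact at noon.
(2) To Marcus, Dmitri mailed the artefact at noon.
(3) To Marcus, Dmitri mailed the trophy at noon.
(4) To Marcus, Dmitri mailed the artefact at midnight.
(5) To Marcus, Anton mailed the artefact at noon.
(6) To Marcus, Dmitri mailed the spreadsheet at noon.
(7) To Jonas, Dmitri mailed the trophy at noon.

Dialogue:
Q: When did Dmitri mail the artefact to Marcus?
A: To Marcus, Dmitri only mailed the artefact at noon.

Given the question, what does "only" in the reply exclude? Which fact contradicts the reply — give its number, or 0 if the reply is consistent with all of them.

Answering "When did ...?" puts focus on the setting — here, "at noon".
"Only" then excludes alternative settings while the background — same agent, thing, recipient (Dmitri / the artefact / Marcus) — is held fixed.
Fact (4) keeps same agent, thing, recipient (Dmitri / the artefact / Marcus) but has setting = at midnight; that refutes the reply.
(Fact (3) would refute a reading with focus on the thing — but that is not what the question asks.)

4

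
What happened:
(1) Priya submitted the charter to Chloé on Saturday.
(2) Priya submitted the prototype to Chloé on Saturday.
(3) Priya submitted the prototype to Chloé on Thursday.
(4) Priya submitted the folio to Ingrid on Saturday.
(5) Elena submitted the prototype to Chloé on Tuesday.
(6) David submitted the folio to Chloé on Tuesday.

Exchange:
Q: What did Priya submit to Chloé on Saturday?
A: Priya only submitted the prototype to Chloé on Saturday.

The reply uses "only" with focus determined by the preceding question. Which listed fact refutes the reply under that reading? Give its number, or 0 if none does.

The question "What did ...?" targets the thing, so in the reply the focus falls on "the prototype".
"Only" then excludes alternative things while the background — same agent, recipient, setting (Priya / Chloé / on Saturday) — is held fixed.
Fact (1) shares the background with a different thing (the charter) — counterexample.
(Fact (3) would refute a reading with focus on the setting — but that is not what the question asks.)

1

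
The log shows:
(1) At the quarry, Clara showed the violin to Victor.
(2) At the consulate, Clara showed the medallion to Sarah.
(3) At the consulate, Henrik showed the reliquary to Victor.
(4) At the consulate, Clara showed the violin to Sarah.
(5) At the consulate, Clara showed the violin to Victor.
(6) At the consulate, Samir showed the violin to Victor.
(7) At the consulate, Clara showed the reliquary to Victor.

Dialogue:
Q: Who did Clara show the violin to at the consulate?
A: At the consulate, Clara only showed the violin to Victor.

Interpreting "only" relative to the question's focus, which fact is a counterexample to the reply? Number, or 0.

4

Answering "Who did ... to ...?" puts focus on the recipient — here, "Victor".
So "only" ranges over recipients; the rest (agent = Clara, thing = the violin, setting = at the consulate) is presupposed.
Fact (4) keeps agent = Clara, thing = the violin, setting = at the consulate but has recipient = Sarah; that refutes the reply.
(Fact (1) would refute a reading with focus on the setting — but that is not what the question asks.)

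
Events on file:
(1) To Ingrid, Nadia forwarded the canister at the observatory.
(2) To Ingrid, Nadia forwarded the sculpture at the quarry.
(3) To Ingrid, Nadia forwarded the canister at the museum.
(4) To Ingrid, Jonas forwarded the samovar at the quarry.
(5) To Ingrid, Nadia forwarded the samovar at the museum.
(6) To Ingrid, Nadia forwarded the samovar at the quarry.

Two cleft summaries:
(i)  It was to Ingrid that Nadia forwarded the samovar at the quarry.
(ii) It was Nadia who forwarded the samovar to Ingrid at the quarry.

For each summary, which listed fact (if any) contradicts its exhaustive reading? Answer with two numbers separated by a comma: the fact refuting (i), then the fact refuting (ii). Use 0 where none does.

(i): focus "Ingrid". No fact shares same agent, thing, setting (Nadia / the samovar / at the quarry) with a different recipient. 0.
(ii): focus "Nadia". Looking for same thing, recipient, setting (the samovar / Ingrid / at the quarry) with some other agent — fact (4) has Jonas there. Refuted.

0, 4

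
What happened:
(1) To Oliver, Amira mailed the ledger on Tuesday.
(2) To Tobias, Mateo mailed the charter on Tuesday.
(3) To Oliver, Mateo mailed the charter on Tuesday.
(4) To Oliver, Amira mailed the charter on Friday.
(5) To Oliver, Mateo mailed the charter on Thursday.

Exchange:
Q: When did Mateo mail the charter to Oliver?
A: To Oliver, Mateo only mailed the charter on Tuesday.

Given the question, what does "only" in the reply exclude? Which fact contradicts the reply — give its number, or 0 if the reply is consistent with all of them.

5

Answering "When did ...?" puts focus on the setting — here, "on Tuesday".
So "only" ranges over settings; the rest (same agent, thing, recipient (Mateo / the charter / Oliver)) is presupposed.
Fact (5) shares the background with a different setting (on Thursday) — counterexample.
(Fact (2) would refute a reading with focus on the recipient — but that is not what the question asks.)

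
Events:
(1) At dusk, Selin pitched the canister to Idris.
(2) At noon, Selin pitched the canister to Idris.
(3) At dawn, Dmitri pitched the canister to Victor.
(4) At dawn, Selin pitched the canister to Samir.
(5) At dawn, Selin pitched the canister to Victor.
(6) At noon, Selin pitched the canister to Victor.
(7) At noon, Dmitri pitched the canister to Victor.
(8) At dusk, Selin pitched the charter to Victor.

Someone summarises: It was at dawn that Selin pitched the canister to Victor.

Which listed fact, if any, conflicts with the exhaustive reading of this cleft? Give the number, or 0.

The cleft puts "at dawn" in focus and presupposes the open proposition with same agent, thing, recipient (Selin / the canister / Victor).
The exhaustive reading says no other setting fits that background.
Fact (6) shares the background but with setting = at noon; exhaustivity is violated.

6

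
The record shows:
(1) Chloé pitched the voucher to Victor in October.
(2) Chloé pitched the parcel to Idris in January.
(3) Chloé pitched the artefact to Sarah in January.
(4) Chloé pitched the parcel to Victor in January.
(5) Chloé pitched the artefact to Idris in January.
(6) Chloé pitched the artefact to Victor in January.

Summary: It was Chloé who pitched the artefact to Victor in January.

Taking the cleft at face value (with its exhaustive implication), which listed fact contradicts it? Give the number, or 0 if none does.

0

Focus of the cleft: "Chloé" (the agent). Presupposed background: thing = the artefact, recipient = Victor, setting = in January.
Exhaustivity: Chloé is the only agent satisfying that background.
No listed fact matches the background with a different agent. Exhaustivity holds.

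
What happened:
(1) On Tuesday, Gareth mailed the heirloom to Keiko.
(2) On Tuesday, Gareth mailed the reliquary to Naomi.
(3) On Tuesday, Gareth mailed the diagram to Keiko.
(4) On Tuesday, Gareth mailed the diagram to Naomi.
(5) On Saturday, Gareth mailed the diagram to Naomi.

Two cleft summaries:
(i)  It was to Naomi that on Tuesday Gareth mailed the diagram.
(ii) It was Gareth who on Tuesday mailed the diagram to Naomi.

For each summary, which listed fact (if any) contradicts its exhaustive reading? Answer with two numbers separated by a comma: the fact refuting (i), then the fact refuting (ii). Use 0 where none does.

Summary (i) focuses "Naomi" (the recipient); background Gareth as agent and the diagram as thing and on Tuesday as setting. Fact (3) matches that background with recipient = Keiko — refutes (i).
Summary (ii) focuses "Gareth" (the agent); background the diagram as thing and Naomi as recipient and on Tuesday as setting. No fact matches that background with a different agent, so 0.

3, 0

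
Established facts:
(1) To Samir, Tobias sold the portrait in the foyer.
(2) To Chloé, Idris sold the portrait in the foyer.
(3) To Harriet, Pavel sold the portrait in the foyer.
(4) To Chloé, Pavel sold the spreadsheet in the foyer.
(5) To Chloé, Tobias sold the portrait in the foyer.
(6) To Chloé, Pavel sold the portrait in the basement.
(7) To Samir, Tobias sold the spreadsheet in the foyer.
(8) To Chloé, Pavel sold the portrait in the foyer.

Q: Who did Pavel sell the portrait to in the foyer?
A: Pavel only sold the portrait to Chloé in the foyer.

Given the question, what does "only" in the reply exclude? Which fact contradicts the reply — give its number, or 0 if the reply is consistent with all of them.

Answering "Who did ... to ...?" puts focus on the recipient — here, "Chloé".
So "only" ranges over recipients; the rest (Pavel as agent and the portrait as thing and in the foyer as setting) is presupposed.
Fact (3) shares the background with a different recipient (Harriet) — counterexample.
(Fact (6) would refute a reading with focus on the setting — but that is not what the question asks.)

3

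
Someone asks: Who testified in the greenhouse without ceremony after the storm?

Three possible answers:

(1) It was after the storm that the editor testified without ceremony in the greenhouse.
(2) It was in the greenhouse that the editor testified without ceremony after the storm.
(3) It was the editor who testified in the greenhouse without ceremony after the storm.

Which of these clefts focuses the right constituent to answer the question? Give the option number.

3

The question word "who" targets the subject (agent).
Option (1) clefts "after the storm" — the time, not what was asked.
Option (2) clefts "in the greenhouse" — the location, not what was asked.
Option (3) clefts "the editor" — that matches what the question asks about.
So the congruent reply is (3).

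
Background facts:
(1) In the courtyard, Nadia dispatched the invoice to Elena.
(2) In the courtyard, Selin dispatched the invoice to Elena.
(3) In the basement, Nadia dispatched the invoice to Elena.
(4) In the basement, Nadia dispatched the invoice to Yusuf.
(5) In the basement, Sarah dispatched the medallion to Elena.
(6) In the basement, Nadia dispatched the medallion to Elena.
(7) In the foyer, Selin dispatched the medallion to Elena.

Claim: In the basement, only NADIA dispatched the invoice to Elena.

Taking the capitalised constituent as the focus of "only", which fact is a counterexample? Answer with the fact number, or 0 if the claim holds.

Focus (in capitals) is "Nadia" — the agent. "Only" excludes alternative agents while holding fixed the invoice as thing and Elena as recipient and in the basement as setting.
Every other fact changes something in the background, not just the agent. Nothing refutes the claim.

0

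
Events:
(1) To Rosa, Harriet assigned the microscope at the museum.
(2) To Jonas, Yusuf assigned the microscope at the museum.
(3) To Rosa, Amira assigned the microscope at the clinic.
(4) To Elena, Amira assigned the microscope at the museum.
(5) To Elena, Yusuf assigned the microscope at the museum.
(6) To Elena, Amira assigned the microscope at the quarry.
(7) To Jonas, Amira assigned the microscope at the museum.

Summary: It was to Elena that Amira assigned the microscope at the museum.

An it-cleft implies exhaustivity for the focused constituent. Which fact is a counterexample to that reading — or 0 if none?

Focus of the cleft: "Elena" (the recipient). Presupposed background: Amira as agent and the microscope as thing and at the museum as setting.
Exhaustivity: Elena is the only recipient satisfying that background.
But fact (7) also has Amira as agent and the microscope as thing and at the museum as setting, with recipient = Jonas — so the exhaustive reading fails.

7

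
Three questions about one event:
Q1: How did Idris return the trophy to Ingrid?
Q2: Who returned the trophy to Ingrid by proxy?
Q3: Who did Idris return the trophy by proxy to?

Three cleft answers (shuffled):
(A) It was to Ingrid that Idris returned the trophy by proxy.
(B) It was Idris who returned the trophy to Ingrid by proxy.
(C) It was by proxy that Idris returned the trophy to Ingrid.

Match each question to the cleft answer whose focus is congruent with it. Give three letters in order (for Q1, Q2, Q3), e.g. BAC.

Q1 asks about the manner; cleft (C) focuses "by proxy", which is the manner — so Q1 → C.
Q2 asks about the subject (agent); cleft (B) focuses "Idris", which is the subject (agent) — so Q2 → B.
Q3 asks about the recipient; cleft (A) focuses "to Ingrid", which is the recipient — so Q3 → A.
Mapping: Q1→C, Q2→B, Q3→A.

CBA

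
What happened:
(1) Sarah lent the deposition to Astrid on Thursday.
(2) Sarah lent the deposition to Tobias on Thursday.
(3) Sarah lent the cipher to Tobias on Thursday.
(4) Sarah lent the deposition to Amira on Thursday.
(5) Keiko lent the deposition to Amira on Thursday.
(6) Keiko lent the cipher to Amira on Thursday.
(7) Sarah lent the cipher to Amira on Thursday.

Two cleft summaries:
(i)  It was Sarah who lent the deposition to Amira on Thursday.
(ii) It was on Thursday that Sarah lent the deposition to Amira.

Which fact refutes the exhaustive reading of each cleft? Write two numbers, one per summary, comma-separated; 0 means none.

5, 0

(i): focus "Sarah". Looking for the deposition as thing and Amira as recipient and on Thursday as setting with some other agent — fact (5) has Keiko there. Refuted.
(ii): focus "on Thursday". No fact shares Sarah as agent and the deposition as thing and Amira as recipient with a different setting. 0.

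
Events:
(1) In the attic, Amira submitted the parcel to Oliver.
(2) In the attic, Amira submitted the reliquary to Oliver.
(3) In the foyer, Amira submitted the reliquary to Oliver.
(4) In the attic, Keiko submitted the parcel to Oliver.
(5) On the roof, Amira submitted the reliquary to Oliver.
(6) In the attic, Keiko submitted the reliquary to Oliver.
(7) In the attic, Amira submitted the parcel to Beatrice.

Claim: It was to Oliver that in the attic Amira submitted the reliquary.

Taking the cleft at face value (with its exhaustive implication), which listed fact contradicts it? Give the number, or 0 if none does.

0

Focus of the cleft: "Oliver" (the recipient). Presupposed background: same agent, thing, setting (Amira / the reliquary / in the attic).
Exhaustivity: Oliver is the only recipient satisfying that background.
Every other fact differs from the presupposition on some backgrounded slot, so none challenges the exhaustivity.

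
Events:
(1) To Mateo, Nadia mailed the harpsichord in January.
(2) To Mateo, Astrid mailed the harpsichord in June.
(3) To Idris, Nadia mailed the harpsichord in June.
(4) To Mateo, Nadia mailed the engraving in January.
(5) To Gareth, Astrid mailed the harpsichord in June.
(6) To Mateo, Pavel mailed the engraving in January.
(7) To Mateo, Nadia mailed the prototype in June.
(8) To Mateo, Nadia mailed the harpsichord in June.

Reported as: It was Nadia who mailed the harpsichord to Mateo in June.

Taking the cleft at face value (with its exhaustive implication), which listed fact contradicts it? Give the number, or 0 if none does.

2

The cleft puts "Nadia" in focus and presupposes the open proposition with the harpsichord as thing and Mateo as recipient and in June as setting.
The exhaustive reading says no other agent fits that background.
But fact (2) also has the harpsichord as thing and Mateo as recipient and in June as setting, with agent = Astrid — so the exhaustive reading fails.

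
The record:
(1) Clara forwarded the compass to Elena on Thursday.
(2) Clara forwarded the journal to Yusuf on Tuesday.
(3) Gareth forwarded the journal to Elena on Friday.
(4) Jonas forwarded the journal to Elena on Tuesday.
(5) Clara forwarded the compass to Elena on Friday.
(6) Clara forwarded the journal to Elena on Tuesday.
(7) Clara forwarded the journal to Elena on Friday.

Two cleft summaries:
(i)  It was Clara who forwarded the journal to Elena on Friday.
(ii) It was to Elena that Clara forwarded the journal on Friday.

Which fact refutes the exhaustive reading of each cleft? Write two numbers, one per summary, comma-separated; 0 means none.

Summary (i) focuses "Clara" (the agent); background thing = the journal, recipient = Elena, setting = on Friday. Fact (3) matches that background with agent = Gareth — refutes (i).
Summary (ii) focuses "Elena" (the recipient); background agent = Clara, thing = the journal, setting = on Friday. No fact matches that background with a different recipient, so 0.

3, 0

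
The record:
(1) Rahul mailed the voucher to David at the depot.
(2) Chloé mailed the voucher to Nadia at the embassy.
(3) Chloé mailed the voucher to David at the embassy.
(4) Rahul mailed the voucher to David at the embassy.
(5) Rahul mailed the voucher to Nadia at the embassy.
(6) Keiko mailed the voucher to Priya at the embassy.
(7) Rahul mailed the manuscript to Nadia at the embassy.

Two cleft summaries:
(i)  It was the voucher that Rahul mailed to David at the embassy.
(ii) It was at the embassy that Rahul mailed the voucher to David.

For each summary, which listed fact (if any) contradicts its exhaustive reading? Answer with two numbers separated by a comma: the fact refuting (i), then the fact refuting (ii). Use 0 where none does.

Summary (i) focuses "the voucher" (the thing); background Rahul as agent and David as recipient and at the embassy as setting. No fact matches that background with a different thing, so 0.
Summary (ii) focuses "at the embassy" (the setting); background Rahul as agent and the voucher as thing and David as recipient. Fact (1) matches that background with setting = at the depot — refutes (ii).

0, 1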